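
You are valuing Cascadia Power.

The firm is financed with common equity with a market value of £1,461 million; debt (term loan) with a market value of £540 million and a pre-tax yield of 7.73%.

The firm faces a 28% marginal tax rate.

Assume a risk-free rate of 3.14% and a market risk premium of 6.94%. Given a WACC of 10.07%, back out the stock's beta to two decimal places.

Total capital V = 1461 + 540 = 2001.
Equity weight = 1461/2001 = 0.7301.
Term loan weight = 540/2001 = 0.2699.
Debt contribution = 0.2699 × 7.73% × (1 − 28%) = 1.5020%.
Required equity contribution = 10.07% − 1.5020% = 8.5680%  ⇒  Re = 11.7349%.
CAPM: 11.7349% = 3.14% + β × 6.94%  ⇒  β = 1.2385.

1.24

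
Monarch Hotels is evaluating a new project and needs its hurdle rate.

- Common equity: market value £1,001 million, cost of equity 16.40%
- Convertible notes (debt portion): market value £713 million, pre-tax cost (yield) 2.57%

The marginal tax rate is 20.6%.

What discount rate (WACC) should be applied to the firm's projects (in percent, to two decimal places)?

10.43%

Total capital V = 1001 + 713 = 1714.
Equity: weight = 1001/1714 = 0.5840; cost = 16.4%.
Convertible notes (debt portion): weight = 713/1714 = 0.4160; after-tax cost = 2.57% × (1 − 20.6%) = 2.0406%.
WACC = 0.5840 × 16.4000% + 0.4160 × 2.0406% = 10.4267%.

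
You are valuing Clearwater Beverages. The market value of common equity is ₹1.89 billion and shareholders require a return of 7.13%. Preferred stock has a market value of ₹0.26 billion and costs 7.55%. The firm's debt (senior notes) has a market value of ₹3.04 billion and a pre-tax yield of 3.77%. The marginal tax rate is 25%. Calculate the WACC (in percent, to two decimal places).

4.63%

Total capital V = 1.89 + 0.26 + 3.04 = 5.19.
Equity: weight = 1.89/5.19 = 0.3642; cost = 7.13%.
Preferred: weight = 0.26/5.19 = 0.0501; cost = 7.55%.
Senior notes: weight = 3.04/5.19 = 0.5857; after-tax cost = 3.77% × (1 − 25%) = 2.8275%.
WACC = 0.3642 × 7.1300% + 0.0501 × 7.5500% + 0.5857 × 2.8275% = 4.6309%.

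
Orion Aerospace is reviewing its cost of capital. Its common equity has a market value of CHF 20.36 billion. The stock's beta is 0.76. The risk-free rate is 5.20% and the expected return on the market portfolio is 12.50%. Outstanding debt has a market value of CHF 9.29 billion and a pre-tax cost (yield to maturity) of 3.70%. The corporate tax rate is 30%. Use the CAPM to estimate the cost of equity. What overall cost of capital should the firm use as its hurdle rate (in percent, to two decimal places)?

8.19%

Market risk premium = 12.5% − 5.2% = 7.3%.
Cost of equity via CAPM: Re = 5.2% + 0.76 × 7.3% = 10.7480%.
Total capital V = 20.36 + 9.29 = 29.65.
Equity: weight = 20.36/29.65 = 0.6867; cost = 10.748%.
Debt: weight = 9.29/29.65 = 0.3133; after-tax cost = 3.7% × (1 − 30%) = 2.5900%.
WACC = 0.6867 × 10.7480% + 0.3133 × 2.5900% = 8.1919%.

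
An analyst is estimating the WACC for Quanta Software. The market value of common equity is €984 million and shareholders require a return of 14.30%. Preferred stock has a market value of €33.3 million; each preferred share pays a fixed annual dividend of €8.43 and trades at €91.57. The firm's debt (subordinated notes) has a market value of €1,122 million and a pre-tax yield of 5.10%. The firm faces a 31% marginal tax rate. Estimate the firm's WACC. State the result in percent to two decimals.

8.57%

Cost of preferred: Rp = 8.43 / 91.57 = 9.2061%.
Total capital V = 984 + 33.3 + 1122 = 2139.3.
Equity: weight = 984/2139.3 = 0.4600; cost = 14.3%.
Preferred: weight = 33.3/2139.3 = 0.0156; cost = 9.2061%.
Subordinated notes: weight = 1122/2139.3 = 0.5245; after-tax cost = 5.1% × (1 − 31%) = 3.5190%.
WACC = 0.4600 × 14.3000% + 0.0156 × 9.2061% + 0.5245 × 3.5190% = 8.5664%.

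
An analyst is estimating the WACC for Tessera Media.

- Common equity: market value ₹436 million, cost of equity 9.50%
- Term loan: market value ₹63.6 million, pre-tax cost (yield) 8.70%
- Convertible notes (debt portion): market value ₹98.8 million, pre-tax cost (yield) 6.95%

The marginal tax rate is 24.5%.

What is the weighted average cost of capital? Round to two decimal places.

Total capital V = 436 + 63.6 + 98.8 = 598.4.
Equity: weight = 436/598.4 = 0.7286; cost = 9.5%.
Term loan: weight = 63.6/598.4 = 0.1063; after-tax cost = 8.7% × (1 − 24.5%) = 6.5685%.
Convertible notes (debt portion): weight = 98.8/598.4 = 0.1651; after-tax cost = 6.95% × (1 − 24.5%) = 5.2473%.
WACC = 0.7286 × 9.5000% + 0.1063 × 6.5685% + 0.1651 × 5.2473% = 8.4863%.

8.49%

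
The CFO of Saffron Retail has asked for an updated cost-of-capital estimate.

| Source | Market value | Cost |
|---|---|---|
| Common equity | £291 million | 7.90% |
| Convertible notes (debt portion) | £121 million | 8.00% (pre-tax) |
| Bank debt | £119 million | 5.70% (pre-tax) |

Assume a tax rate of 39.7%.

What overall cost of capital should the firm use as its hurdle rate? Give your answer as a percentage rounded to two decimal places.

Total capital V = 291 + 121 + 119 = 531.
Equity: weight = 291/531 = 0.5480; cost = 7.9%.
Convertible notes (debt portion): weight = 121/531 = 0.2279; after-tax cost = 8% × (1 − 39.7%) = 4.8240%.
Bank debt: weight = 119/531 = 0.2241; after-tax cost = 5.7% × (1 − 39.7%) = 3.4371%.
WACC = 0.5480 × 7.9000% + 0.2279 × 4.8240% + 0.2241 × 3.4371% = 6.1989%.

6.20%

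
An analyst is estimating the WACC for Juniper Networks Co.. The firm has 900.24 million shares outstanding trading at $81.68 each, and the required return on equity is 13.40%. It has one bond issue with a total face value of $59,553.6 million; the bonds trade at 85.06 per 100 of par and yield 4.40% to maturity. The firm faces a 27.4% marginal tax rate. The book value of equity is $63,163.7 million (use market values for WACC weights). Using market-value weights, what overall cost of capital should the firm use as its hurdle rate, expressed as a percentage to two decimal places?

Market value of equity E = 81.68 × 900.24m = 73531.6032m. Market value of debt D = 59553.6m × 85.06/100 = 50656.29216m.
Total capital V = 73531.6032 + 50656.29216 = 124187.89536.
Equity: weight = 73531.6032/124187.89536 = 0.5921; cost = 13.4%.
Bonds outstanding: weight = 50656.29216/124187.89536 = 0.4079; after-tax cost = 4.4% × (1 − 27.4%) = 3.1944%.
WACC = 0.5921 × 13.4000% + 0.4079 × 3.1944% = 9.2371%.

9.24%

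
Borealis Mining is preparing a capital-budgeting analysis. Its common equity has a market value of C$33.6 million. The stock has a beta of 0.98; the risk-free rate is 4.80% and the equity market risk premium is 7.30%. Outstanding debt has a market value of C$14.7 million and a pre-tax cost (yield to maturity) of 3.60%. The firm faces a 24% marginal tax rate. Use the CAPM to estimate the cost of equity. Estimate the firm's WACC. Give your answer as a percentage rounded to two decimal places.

Cost of equity via CAPM: Re = 4.8% + 0.98 × 7.3% = 11.9540%.
Total capital V = 33.6 + 14.7 = 48.3.
Equity: weight = 33.6/48.3 = 0.6957; cost = 11.954%.
Debt: weight = 14.7/48.3 = 0.3043; after-tax cost = 3.6% × (1 − 24%) = 2.7360%.
WACC = 0.6957 × 11.9540% + 0.3043 × 2.7360% = 9.1485%.

9.15%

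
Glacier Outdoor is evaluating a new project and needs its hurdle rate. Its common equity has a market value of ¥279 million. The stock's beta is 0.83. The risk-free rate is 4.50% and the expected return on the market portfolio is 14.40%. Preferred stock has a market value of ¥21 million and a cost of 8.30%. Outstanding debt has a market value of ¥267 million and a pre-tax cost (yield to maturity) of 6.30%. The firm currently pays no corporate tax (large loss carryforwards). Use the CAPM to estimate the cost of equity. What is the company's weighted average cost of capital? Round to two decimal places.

Market risk premium = 14.4% − 4.5% = 9.9%.
Cost of equity via CAPM: Re = 4.5% + 0.83 × 9.9% = 12.7170%.
Total capital V = 279 + 21 + 267 = 567.
Equity: weight = 279/567 = 0.4921; cost = 12.717%.
Preferred: weight = 21/567 = 0.0370; cost = 8.3%.
Debt: weight = 267/567 = 0.4709; after-tax cost = 6.3% × (1 − 0%) = 6.3000%.
WACC = 0.4921 × 12.7170% + 0.0370 × 8.3000% + 0.4709 × 6.3000% = 9.5316%.

9.53%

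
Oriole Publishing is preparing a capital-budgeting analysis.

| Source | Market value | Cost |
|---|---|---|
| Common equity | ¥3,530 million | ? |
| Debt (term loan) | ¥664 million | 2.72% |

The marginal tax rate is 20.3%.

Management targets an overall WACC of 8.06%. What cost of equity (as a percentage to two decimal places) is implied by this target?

Total capital V = 3530 + 664 = 4194.
Equity weight = 3530/4194 = 0.8417.
Term loan weight = 664/4194 = 0.1583.
Debt contribution = 0.1583 × 2.72% × (1 − 20.3%) = 0.3432%.
Required equity contribution = 8.06% − 0.3432% = 7.7168%.
Re = 7.7168% / 0.8417 = 9.1683%.

9.17%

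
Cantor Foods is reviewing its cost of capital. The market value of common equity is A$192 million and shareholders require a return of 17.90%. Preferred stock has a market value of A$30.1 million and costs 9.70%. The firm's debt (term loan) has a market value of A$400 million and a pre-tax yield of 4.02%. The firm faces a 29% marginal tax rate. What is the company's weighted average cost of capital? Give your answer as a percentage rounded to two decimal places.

Total capital V = 192 + 30.1 + 400 = 622.1.
Equity: weight = 192/622.1 = 0.3086; cost = 17.9%.
Preferred: weight = 30.1/622.1 = 0.0484; cost = 9.7%.
Term loan: weight = 400/622.1 = 0.6430; after-tax cost = 4.02% × (1 − 29%) = 2.8542%.
WACC = 0.3086 × 17.9000% + 0.0484 × 9.7000% + 0.6430 × 2.8542% = 7.8290%.

7.83%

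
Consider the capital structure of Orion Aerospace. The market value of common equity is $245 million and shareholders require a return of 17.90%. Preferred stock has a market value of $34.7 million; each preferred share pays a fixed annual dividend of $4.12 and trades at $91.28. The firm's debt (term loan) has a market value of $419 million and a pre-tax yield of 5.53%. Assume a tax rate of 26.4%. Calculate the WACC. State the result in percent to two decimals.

Cost of preferred: Rp = 4.12 / 91.28 = 4.5136%.
Total capital V = 245 + 34.7 + 419 = 698.7.
Equity: weight = 245/698.7 = 0.3507; cost = 17.9%.
Preferred: weight = 34.7/698.7 = 0.0497; cost = 4.5136%.
Term loan: weight = 419/698.7 = 0.5997; after-tax cost = 5.53% × (1 − 26.4%) = 4.0701%.
WACC = 0.3507 × 17.9000% + 0.0497 × 4.5136% + 0.5997 × 4.0701% = 8.9416%.

8.94%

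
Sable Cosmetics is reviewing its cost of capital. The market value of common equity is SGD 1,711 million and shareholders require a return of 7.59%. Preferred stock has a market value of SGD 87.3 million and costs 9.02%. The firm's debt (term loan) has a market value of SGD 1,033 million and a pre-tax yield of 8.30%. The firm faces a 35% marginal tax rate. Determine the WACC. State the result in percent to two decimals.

Total capital V = 1711 + 87.3 + 1033 = 2831.3.
Equity: weight = 1711/2831.3 = 0.6043; cost = 7.59%.
Preferred: weight = 87.3/2831.3 = 0.0308; cost = 9.02%.
Term loan: weight = 1033/2831.3 = 0.3649; after-tax cost = 8.3% × (1 − 35%) = 5.3950%.
WACC = 0.6043 × 7.5900% + 0.0308 × 9.0200% + 0.3649 × 5.3950% = 6.8332%.

6.83%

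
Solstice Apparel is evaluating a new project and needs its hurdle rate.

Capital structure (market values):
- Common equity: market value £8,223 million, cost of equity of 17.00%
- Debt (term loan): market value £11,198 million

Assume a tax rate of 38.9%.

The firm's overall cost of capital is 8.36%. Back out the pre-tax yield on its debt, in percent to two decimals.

3.30%

Total capital V = 8223 + 11198 = 19421.
Equity weight = 8223/19421 = 0.4234.
Term loan weight = 11198/19421 = 0.5766.
Equity contribution = 0.4234 × 17% = 7.1979%.
Remaining for debt = 8.36% − 7.1979% = 1.1621%.
Rd × (1 − 38.9%) × 0.5766 = 1.1621%  ⇒  Rd = 3.2985%.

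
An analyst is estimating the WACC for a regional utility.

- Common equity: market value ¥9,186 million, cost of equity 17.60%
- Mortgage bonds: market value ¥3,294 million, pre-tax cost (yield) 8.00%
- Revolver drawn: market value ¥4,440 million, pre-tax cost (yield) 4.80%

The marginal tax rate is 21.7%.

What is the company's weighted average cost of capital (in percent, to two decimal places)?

Total capital V = 9186 + 3294 + 4440 = 16920.
Equity: weight = 9186/16920 = 0.5429; cost = 17.6%.
Mortgage bonds: weight = 3294/16920 = 0.1947; after-tax cost = 8% × (1 − 21.7%) = 6.2640%.
Revolver drawn: weight = 4440/16920 = 0.2624; after-tax cost = 4.8% × (1 − 21.7%) = 3.7584%.
WACC = 0.5429 × 17.6000% + 0.1947 × 6.2640% + 0.2624 × 3.7584% = 11.7609%.

11.76%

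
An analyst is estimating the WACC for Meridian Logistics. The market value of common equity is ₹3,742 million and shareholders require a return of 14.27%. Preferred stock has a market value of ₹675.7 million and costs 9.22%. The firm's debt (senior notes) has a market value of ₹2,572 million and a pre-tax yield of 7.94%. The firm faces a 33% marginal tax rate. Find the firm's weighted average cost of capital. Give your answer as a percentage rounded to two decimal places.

Total capital V = 3742 + 675.7 + 2572 = 6989.7.
Equity: weight = 3742/6989.7 = 0.5354; cost = 14.27%.
Preferred: weight = 675.7/6989.7 = 0.0967; cost = 9.22%.
Senior notes: weight = 2572/6989.7 = 0.3680; after-tax cost = 7.94% × (1 − 33%) = 5.3198%.
WACC = 0.5354 × 14.2700% + 0.0967 × 9.2200% + 0.3680 × 5.3198% = 10.4884%.

10.49%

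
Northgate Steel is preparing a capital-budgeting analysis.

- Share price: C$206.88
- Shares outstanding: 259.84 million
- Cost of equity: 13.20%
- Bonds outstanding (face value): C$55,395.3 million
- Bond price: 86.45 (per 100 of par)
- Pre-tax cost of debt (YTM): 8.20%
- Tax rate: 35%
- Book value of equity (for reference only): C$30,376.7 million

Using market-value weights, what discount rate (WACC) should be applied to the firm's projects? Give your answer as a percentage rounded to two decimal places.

9.49%

Market value of equity E = 206.88 × 259.84m = 53755.6992m. Market value of debt D = 55395.3m × 86.45/100 = 47889.23685m.
Total capital V = 53755.6992 + 47889.23685 = 101644.93605.
Equity: weight = 53755.6992/101644.93605 = 0.5289; cost = 13.2%.
Bonds outstanding: weight = 47889.23685/101644.93605 = 0.4711; after-tax cost = 8.2% × (1 − 35%) = 5.3300%.
WACC = 0.5289 × 13.2000% + 0.4711 × 5.3300% = 9.4921%.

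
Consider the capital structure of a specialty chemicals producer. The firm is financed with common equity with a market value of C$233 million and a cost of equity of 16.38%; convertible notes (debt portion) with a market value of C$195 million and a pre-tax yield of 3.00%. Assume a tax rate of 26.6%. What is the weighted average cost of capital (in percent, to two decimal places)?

Total capital V = 233 + 195 = 428.
Equity: weight = 233/428 = 0.5444; cost = 16.38%.
Convertible notes (debt portion): weight = 195/428 = 0.4556; after-tax cost = 3% × (1 − 26.6%) = 2.2020%.
WACC = 0.5444 × 16.3800% + 0.4556 × 2.2020% = 9.9204%.

9.92%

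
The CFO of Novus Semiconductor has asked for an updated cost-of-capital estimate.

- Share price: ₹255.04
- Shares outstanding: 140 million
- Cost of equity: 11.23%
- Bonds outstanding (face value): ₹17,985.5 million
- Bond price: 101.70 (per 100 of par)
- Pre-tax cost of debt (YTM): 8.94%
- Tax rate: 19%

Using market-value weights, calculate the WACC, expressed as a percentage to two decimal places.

Market value of equity E = 255.04 × 140m = 35705.6m. Market value of debt D = 17985.5m × 101.7/100 = 18291.2535m.
Total capital V = 35705.6 + 18291.2535 = 53996.8535.
Equity: weight = 35705.6/53996.8535 = 0.6613; cost = 11.23%.
Bonds outstanding: weight = 18291.2535/53996.8535 = 0.3387; after-tax cost = 8.94% × (1 − 19%) = 7.2414%.
WACC = 0.6613 × 11.2300% + 0.3387 × 7.2414% = 9.8789%.

9.88%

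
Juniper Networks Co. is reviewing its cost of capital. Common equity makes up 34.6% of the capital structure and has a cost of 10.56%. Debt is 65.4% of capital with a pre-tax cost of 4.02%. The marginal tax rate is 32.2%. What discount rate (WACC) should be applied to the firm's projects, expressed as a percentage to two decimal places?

5.44%

After-tax cost of debt = 4.02% × (1 − 32.2%) = 2.7256%.
WACC = 0.346 × 10.5600% + 0.654 × 2.7256% = 5.4363%.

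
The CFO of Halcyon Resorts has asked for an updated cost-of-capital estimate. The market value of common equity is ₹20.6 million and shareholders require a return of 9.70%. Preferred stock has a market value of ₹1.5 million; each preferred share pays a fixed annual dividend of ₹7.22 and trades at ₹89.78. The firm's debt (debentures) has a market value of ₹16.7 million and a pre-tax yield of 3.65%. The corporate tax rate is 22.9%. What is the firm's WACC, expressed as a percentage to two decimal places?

6.67%

Cost of preferred: Rp = 7.22 / 89.78 = 8.0419%.
Total capital V = 20.6 + 1.5 + 16.7 = 38.8.
Equity: weight = 20.6/38.8 = 0.5309; cost = 9.7%.
Preferred: weight = 1.5/38.8 = 0.0387; cost = 8.0419%.
Debentures: weight = 16.7/38.8 = 0.4304; after-tax cost = 3.65% × (1 − 22.9%) = 2.8142%.
WACC = 0.5309 × 9.7000% + 0.0387 × 8.0419% + 0.4304 × 2.8142% = 6.6721%.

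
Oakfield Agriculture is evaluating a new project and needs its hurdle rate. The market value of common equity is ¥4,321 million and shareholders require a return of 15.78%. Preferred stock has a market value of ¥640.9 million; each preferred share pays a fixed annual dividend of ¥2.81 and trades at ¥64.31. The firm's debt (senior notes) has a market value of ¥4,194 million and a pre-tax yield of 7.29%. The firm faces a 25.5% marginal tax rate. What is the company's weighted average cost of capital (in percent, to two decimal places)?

10.24%

Cost of preferred: Rp = 2.81 / 64.31 = 4.3695%.
Total capital V = 4321 + 640.9 + 4194 = 9155.9.
Equity: weight = 4321/9155.9 = 0.4719; cost = 15.78%.
Preferred: weight = 640.9/9155.9 = 0.0700; cost = 4.3695%.
Senior notes: weight = 4194/9155.9 = 0.4581; after-tax cost = 7.29% × (1 − 25.5%) = 5.4310%.
WACC = 0.4719 × 15.7800% + 0.0700 × 4.3695% + 0.4581 × 5.4310% = 10.2408%.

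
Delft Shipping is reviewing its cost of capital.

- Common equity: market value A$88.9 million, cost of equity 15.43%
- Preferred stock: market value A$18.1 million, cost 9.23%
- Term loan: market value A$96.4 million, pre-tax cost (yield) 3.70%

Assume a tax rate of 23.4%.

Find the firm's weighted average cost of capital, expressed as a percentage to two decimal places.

8.91%

Total capital V = 88.9 + 18.1 + 96.4 = 203.4.
Equity: weight = 88.9/203.4 = 0.4371; cost = 15.43%.
Preferred: weight = 18.1/203.4 = 0.0890; cost = 9.23%.
Term loan: weight = 96.4/203.4 = 0.4739; after-tax cost = 3.7% × (1 − 23.4%) = 2.8342%.
WACC = 0.4371 × 15.4300% + 0.0890 × 9.2300% + 0.4739 × 2.8342% = 8.9086%.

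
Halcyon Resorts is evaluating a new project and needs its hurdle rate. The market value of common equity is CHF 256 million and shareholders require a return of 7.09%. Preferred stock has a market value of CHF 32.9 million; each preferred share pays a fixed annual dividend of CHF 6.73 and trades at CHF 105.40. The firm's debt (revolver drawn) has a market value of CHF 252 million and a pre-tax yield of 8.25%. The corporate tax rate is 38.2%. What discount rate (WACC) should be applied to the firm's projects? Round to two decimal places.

6.12%

Cost of preferred: Rp = 6.73 / 105.4 = 6.3852%.
Total capital V = 256 + 32.9 + 252 = 540.9.
Equity: weight = 256/540.9 = 0.4733; cost = 7.09%.
Preferred: weight = 32.9/540.9 = 0.0608; cost = 6.3852%.
Revolver drawn: weight = 252/540.9 = 0.4659; after-tax cost = 8.25% × (1 − 38.2%) = 5.0985%.
WACC = 0.4733 × 7.0900% + 0.0608 × 6.3852% + 0.4659 × 5.0985% = 6.1193%.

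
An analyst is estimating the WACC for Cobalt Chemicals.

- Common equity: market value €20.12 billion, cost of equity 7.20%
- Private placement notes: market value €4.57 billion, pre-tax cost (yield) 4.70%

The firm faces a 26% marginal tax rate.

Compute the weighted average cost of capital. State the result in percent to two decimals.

Total capital V = 20.12 + 4.57 = 24.69.
Equity: weight = 20.12/24.69 = 0.8149; cost = 7.2%.
Private placement notes: weight = 4.57/24.69 = 0.1851; after-tax cost = 4.7% × (1 − 26%) = 3.4780%.
WACC = 0.8149 × 7.2000% + 0.1851 × 3.4780% = 6.5111%.

6.51%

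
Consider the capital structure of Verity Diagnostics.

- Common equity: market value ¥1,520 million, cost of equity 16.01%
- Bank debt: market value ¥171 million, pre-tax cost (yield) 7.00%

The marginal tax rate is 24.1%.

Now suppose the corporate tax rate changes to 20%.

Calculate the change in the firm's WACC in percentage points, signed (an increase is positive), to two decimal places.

Current WACC:
Total capital V = 1520 + 171 = 1691.
Equity: weight = 1520/1691 = 0.8989; cost = 16.01%.
Bank debt: weight = 171/1691 = 0.1011; after-tax cost = 7% × (1 − 24.1%) = 5.3130%.
WACC = 0.8989 × 16.0100% + 0.1011 × 5.3130% = 14.9283%.
After the change:
Total capital V = 1520 + 171 = 1691.
Equity: weight = 1520/1691 = 0.8989; cost = 16.01%.
Bank debt: weight = 171/1691 = 0.1011; after-tax cost = 7% × (1 − 20%) = 5.6000%.
WACC = 0.8989 × 16.0100% + 0.1011 × 5.6000% = 14.9573%.
Change in WACC = 14.9573% − 14.9283% = 0.0290 pp.

+0.03 pp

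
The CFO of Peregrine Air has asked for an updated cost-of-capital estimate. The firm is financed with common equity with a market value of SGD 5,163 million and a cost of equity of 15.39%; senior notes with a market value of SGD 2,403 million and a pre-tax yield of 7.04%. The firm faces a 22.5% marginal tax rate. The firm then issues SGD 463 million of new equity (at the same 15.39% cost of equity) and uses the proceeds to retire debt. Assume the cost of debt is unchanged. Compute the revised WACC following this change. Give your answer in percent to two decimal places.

After the change:
Total capital V = 5626 + 1940 = 7566.
Equity: weight = 5626/7566 = 0.7436; cost = 15.39%.
Senior notes: weight = 1940/7566 = 0.2564; after-tax cost = 7.04% × (1 − 22.5%) = 5.4560%.
WACC = 0.7436 × 15.3900% + 0.2564 × 5.4560% = 12.8428%.

12.84%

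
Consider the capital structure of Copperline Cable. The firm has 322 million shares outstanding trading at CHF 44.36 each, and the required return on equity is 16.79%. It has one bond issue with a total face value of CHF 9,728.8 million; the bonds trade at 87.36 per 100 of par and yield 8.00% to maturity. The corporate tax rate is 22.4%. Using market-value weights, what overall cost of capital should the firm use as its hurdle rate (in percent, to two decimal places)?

Market value of equity E = 44.36 × 322m = 14283.92m. Market value of debt D = 9728.8m × 87.36/100 = 8499.07968m.
Total capital V = 14283.92 + 8499.07968 = 22782.99968.
Equity: weight = 14283.92/22782.99968 = 0.6270; cost = 16.79%.
Bonds outstanding: weight = 8499.07968/22782.99968 = 0.3730; after-tax cost = 8% × (1 − 22.4%) = 6.2080%.
WACC = 0.6270 × 16.7900% + 0.3730 × 6.2080% = 12.8424%.

12.84%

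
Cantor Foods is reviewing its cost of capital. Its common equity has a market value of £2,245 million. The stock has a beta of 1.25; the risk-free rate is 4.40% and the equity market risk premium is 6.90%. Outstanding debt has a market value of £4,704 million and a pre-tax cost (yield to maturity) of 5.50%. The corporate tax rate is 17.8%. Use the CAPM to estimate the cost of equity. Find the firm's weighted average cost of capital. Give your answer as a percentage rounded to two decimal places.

Cost of equity via CAPM: Re = 4.4% + 1.25 × 6.9% = 13.0250%.
Total capital V = 2245 + 4704 = 6949.
Equity: weight = 2245/6949 = 0.3231; cost = 13.025%.
Debt: weight = 4704/6949 = 0.6769; after-tax cost = 5.5% × (1 − 17.8%) = 4.5210%.
WACC = 0.3231 × 13.0250% + 0.6769 × 4.5210% = 7.2684%.

7.27%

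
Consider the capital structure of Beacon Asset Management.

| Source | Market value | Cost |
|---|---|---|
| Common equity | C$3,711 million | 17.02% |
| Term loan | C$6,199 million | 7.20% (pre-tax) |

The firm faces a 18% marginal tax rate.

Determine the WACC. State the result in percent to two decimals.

Total capital V = 3711 + 6199 = 9910.
Equity: weight = 3711/9910 = 0.3745; cost = 17.02%.
Term loan: weight = 6199/9910 = 0.6255; after-tax cost = 7.2% × (1 − 18%) = 5.9040%.
WACC = 0.3745 × 17.0200% + 0.6255 × 5.9040% = 10.0666%.

10.07%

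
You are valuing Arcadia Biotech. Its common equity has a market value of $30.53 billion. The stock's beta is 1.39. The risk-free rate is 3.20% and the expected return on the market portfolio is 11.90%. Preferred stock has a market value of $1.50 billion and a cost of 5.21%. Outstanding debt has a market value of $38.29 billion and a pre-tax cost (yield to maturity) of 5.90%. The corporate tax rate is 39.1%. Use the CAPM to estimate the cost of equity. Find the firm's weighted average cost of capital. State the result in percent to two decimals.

Market risk premium = 11.9% − 3.2% = 8.7%.
Cost of equity via CAPM: Re = 3.2% + 1.39 × 8.7% = 15.2930%.
Total capital V = 30.53 + 1.5 + 38.29 = 70.32.
Equity: weight = 30.53/70.32 = 0.4342; cost = 15.293%.
Preferred: weight = 1.5/70.32 = 0.0213; cost = 5.21%.
Debt: weight = 38.29/70.32 = 0.5445; after-tax cost = 5.9% × (1 − 39.1%) = 3.5931%.
WACC = 0.4342 × 15.2930% + 0.0213 × 5.2100% + 0.5445 × 3.5931% = 8.7072%.

8.71%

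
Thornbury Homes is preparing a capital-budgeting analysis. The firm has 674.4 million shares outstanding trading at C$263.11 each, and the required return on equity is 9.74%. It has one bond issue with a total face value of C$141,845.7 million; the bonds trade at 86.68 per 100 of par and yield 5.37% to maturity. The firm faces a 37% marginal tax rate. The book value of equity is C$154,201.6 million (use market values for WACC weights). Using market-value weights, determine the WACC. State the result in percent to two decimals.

Market value of equity E = 263.11 × 674.4m = 177441.384m. Market value of debt D = 141845.7m × 86.68/100 = 122951.85276m.
Total capital V = 177441.384 + 122951.85276 = 300393.23676.
Equity: weight = 177441.384/300393.23676 = 0.5907; cost = 9.74%.
Bonds outstanding: weight = 122951.85276/300393.23676 = 0.4093; after-tax cost = 5.37% × (1 − 37%) = 3.3831%.
WACC = 0.5907 × 9.7400% + 0.4093 × 3.3831% = 7.1381%.

7.14%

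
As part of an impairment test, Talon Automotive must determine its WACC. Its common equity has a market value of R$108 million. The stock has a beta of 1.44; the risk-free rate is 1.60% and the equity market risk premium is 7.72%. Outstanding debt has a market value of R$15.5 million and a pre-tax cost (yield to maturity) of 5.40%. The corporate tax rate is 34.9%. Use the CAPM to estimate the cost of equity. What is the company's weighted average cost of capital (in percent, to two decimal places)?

11.56%

Cost of equity via CAPM: Re = 1.6% + 1.44 × 7.72% = 12.7168%.
Total capital V = 108 + 15.5 = 123.5.
Equity: weight = 108/123.5 = 0.8745; cost = 12.7168%.
Debt: weight = 15.5/123.5 = 0.1255; after-tax cost = 5.4% × (1 − 34.9%) = 3.5154%.
WACC = 0.8745 × 12.7168% + 0.1255 × 3.5154% = 11.5620%.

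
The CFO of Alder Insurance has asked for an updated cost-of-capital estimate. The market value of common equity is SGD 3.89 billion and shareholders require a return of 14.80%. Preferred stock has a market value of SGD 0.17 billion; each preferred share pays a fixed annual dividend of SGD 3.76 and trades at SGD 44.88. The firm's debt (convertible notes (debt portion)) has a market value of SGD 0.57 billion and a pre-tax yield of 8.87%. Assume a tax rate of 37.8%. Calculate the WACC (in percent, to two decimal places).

Cost of preferred: Rp = 3.76 / 44.88 = 8.3779%.
Total capital V = 3.89 + 0.17 + 0.57 = 4.63.
Equity: weight = 3.89/4.63 = 0.8402; cost = 14.8%.
Preferred: weight = 0.17/4.63 = 0.0367; cost = 8.3779%.
Convertible notes (debt portion): weight = 0.57/4.63 = 0.1231; after-tax cost = 8.87% × (1 − 37.8%) = 5.5171%.
WACC = 0.8402 × 14.8000% + 0.0367 × 8.3779% + 0.1231 × 5.5171% = 13.4214%.

13.42%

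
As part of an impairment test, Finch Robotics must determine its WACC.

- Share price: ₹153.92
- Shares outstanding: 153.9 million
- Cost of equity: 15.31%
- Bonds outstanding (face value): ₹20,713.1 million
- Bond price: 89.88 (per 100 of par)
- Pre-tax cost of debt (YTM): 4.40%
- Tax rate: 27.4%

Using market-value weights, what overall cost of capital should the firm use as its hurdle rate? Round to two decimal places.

Market value of equity E = 153.92 × 153.9m = 23688.288m. Market value of debt D = 20713.1m × 89.88/100 = 18616.93428m.
Total capital V = 23688.288 + 18616.93428 = 42305.22228.
Equity: weight = 23688.288/42305.22228 = 0.5599; cost = 15.31%.
Bonds outstanding: weight = 18616.93428/42305.22228 = 0.4401; after-tax cost = 4.4% × (1 − 27.4%) = 3.1944%.
WACC = 0.5599 × 15.3100% + 0.4401 × 3.1944% = 9.9784%.

9.98%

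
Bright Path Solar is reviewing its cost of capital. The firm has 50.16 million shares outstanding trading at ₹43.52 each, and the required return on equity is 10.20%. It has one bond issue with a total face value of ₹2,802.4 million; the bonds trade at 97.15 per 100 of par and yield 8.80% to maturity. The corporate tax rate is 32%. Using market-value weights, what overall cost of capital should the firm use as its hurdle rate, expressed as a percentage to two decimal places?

7.86%

Market value of equity E = 43.52 × 50.16m = 2182.9632m. Market value of debt D = 2802.4m × 97.15/100 = 2722.5316m.
Total capital V = 2182.9632 + 2722.5316 = 4905.4948.
Equity: weight = 2182.9632/4905.4948 = 0.4450; cost = 10.2%.
Bonds outstanding: weight = 2722.5316/4905.4948 = 0.5550; after-tax cost = 8.8% × (1 − 32%) = 5.9840%.
WACC = 0.4450 × 10.2000% + 0.5550 × 5.9840% = 7.8601%.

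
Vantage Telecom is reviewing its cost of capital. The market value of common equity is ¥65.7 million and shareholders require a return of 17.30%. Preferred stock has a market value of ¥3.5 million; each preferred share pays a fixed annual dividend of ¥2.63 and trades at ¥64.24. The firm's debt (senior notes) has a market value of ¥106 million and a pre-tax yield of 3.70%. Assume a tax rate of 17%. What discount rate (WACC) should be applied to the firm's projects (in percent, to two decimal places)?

8.43%

Cost of preferred: Rp = 2.63 / 64.24 = 4.0940%.
Total capital V = 65.7 + 3.5 + 106 = 175.2.
Equity: weight = 65.7/175.2 = 0.3750; cost = 17.3%.
Preferred: weight = 3.5/175.2 = 0.0200; cost = 4.094%.
Senior notes: weight = 106/175.2 = 0.6050; after-tax cost = 3.7% × (1 − 17%) = 3.0710%.
WACC = 0.3750 × 17.3000% + 0.0200 × 4.0940% + 0.6050 × 3.0710% = 8.4273%.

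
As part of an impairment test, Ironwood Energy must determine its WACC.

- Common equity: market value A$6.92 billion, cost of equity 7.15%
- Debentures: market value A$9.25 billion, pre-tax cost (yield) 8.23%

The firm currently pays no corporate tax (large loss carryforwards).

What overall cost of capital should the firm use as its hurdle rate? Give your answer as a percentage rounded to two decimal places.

7.77%

Total capital V = 6.92 + 9.25 = 16.17.
Equity: weight = 6.92/16.17 = 0.4280; cost = 7.15%.
Debentures: weight = 9.25/16.17 = 0.5720; after-tax cost = 8.23% × (1 − 0%) = 8.2300%.
WACC = 0.4280 × 7.1500% + 0.5720 × 8.2300% = 7.7678%.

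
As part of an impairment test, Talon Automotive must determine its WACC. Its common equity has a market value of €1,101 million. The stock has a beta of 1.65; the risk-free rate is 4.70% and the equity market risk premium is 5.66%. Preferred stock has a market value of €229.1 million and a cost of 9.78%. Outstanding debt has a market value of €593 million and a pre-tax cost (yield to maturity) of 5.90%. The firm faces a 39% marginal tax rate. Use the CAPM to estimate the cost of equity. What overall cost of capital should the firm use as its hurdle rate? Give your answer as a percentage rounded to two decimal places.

10.31%

Cost of equity via CAPM: Re = 4.7% + 1.65 × 5.66% = 14.0390%.
Total capital V = 1101 + 229.1 + 593 = 1923.1.
Equity: weight = 1101/1923.1 = 0.5725; cost = 14.039%.
Preferred: weight = 229.1/1923.1 = 0.1191; cost = 9.78%.
Debt: weight = 593/1923.1 = 0.3084; after-tax cost = 5.9% × (1 − 39%) = 3.5990%.
WACC = 0.5725 × 14.0390% + 0.1191 × 9.7800% + 0.3084 × 3.5990% = 10.3124%.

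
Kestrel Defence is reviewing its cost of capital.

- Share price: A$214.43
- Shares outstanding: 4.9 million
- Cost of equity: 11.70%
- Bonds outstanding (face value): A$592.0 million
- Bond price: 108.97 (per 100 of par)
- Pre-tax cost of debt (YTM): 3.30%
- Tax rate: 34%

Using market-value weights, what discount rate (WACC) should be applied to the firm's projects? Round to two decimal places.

Market value of equity E = 214.43 × 4.9m = 1050.707m. Market value of debt D = 592m × 108.97/100 = 645.1024m.
Total capital V = 1050.707 + 645.1024 = 1695.8094.
Equity: weight = 1050.707/1695.8094 = 0.6196; cost = 11.7%.
Bonds outstanding: weight = 645.1024/1695.8094 = 0.3804; after-tax cost = 3.3% × (1 − 34%) = 2.1780%.
WACC = 0.6196 × 11.7000% + 0.3804 × 2.1780% = 8.0777%.

8.08%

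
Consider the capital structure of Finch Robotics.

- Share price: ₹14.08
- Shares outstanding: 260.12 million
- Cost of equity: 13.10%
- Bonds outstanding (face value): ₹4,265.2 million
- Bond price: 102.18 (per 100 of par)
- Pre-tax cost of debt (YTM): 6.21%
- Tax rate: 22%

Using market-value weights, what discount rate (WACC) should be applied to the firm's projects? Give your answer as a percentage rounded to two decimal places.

Market value of equity E = 14.08 × 260.12m = 3662.4896m. Market value of debt D = 4265.2m × 102.18/100 = 4358.18136m.
Total capital V = 3662.4896 + 4358.18136 = 8020.67096.
Equity: weight = 3662.4896/8020.67096 = 0.4566; cost = 13.1%.
Bonds outstanding: weight = 4358.18136/8020.67096 = 0.5434; after-tax cost = 6.21% × (1 − 22%) = 4.8438%.
WACC = 0.4566 × 13.1000% + 0.5434 × 4.8438% = 8.6138%.

8.61%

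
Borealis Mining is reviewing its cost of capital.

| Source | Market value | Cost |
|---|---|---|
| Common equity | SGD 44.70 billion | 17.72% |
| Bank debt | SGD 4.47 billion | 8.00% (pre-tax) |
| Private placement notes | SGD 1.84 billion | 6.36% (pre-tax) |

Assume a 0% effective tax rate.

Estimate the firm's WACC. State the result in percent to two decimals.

Total capital V = 44.7 + 4.47 + 1.84 = 51.01.
Equity: weight = 44.7/51.01 = 0.8763; cost = 17.72%.
Bank debt: weight = 4.47/51.01 = 0.0876; after-tax cost = 8% × (1 − 0%) = 8.0000%.
Private placement notes: weight = 1.84/51.01 = 0.0361; after-tax cost = 6.36% × (1 − 0%) = 6.3600%.
WACC = 0.8763 × 17.7200% + 0.0876 × 8.0000% + 0.0361 × 6.3600% = 16.4585%.

16.46%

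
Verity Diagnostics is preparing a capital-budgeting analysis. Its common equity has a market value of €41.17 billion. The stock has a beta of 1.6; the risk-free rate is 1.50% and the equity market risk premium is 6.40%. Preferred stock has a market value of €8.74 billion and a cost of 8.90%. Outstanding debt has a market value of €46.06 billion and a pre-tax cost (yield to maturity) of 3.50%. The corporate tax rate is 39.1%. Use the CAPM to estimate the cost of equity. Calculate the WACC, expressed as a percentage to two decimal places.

Cost of equity via CAPM: Re = 1.5% + 1.6 × 6.4% = 11.7400%.
Total capital V = 41.17 + 8.74 + 46.06 = 95.97.
Equity: weight = 41.17/95.97 = 0.4290; cost = 11.74%.
Preferred: weight = 8.74/95.97 = 0.0911; cost = 8.9%.
Debt: weight = 46.06/95.97 = 0.4799; after-tax cost = 3.5% × (1 − 39.1%) = 2.1315%.
WACC = 0.4290 × 11.7400% + 0.0911 × 8.9000% + 0.4799 × 2.1315% = 6.8698%.

6.87%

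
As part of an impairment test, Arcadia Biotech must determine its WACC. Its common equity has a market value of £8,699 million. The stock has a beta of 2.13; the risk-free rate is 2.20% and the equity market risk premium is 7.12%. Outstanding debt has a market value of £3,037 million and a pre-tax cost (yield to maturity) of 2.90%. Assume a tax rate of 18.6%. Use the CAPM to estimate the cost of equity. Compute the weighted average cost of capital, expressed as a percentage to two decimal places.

13.48%

Cost of equity via CAPM: Re = 2.2% + 2.13 × 7.12% = 17.3656%.
Total capital V = 8699 + 3037 = 11736.
Equity: weight = 8699/11736 = 0.7412; cost = 17.3656%.
Debt: weight = 3037/11736 = 0.2588; after-tax cost = 2.9% × (1 − 18.6%) = 2.3606%.
WACC = 0.7412 × 17.3656% + 0.2588 × 2.3606% = 13.4827%.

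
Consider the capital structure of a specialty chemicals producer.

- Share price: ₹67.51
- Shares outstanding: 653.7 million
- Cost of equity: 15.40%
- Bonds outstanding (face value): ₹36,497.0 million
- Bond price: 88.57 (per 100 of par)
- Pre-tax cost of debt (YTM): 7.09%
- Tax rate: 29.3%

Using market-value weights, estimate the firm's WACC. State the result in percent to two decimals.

Market value of equity E = 67.51 × 653.7m = 44131.287m. Market value of debt D = 36497m × 88.57/100 = 32325.3929m.
Total capital V = 44131.287 + 32325.3929 = 76456.6799.
Equity: weight = 44131.287/76456.6799 = 0.5772; cost = 15.4%.
Bonds outstanding: weight = 32325.3929/76456.6799 = 0.4228; after-tax cost = 7.09% × (1 − 29.3%) = 5.0126%.
WACC = 0.5772 × 15.4000% + 0.4228 × 5.0126% = 11.0083%.

11.01%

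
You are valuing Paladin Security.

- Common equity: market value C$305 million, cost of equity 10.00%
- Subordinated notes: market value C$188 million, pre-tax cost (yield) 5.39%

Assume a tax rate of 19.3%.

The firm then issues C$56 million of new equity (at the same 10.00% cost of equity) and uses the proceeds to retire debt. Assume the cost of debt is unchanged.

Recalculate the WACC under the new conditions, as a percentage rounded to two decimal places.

After the change:
Total capital V = 361 + 132 = 493.
Equity: weight = 361/493 = 0.7323; cost = 10%.
Subordinated notes: weight = 132/493 = 0.2677; after-tax cost = 5.39% × (1 − 19.3%) = 4.3497%.
WACC = 0.7323 × 10.0000% + 0.2677 × 4.3497% = 8.4871%.

8.49%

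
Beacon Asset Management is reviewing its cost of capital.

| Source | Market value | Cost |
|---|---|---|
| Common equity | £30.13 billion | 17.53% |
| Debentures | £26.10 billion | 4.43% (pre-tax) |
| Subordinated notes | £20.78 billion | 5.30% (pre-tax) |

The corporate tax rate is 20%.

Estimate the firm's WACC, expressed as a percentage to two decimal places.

9.20%

Total capital V = 30.13 + 26.1 + 20.78 = 77.01.
Equity: weight = 30.13/77.01 = 0.3912; cost = 17.53%.
Debentures: weight = 26.1/77.01 = 0.3389; after-tax cost = 4.43% × (1 − 20%) = 3.5440%.
Subordinated notes: weight = 20.78/77.01 = 0.2698; after-tax cost = 5.3% × (1 − 20%) = 4.2400%.
WACC = 0.3912 × 17.5300% + 0.3389 × 3.5440% + 0.2698 × 4.2400% = 9.2038%.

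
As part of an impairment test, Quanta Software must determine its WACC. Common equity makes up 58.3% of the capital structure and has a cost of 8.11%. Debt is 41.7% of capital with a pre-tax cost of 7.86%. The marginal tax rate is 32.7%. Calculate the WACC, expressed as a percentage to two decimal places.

After-tax cost of debt = 7.86% × (1 − 32.7%) = 5.2898%.
WACC = 0.583 × 8.1100% + 0.417 × 5.2898% = 6.9340%.

6.93%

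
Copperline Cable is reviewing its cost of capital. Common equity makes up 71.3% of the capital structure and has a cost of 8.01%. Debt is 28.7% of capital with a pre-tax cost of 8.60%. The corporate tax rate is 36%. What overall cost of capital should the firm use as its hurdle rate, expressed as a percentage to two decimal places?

After-tax cost of debt = 8.6% × (1 − 36%) = 5.5040%.
WACC = 0.713 × 8.0100% + 0.287 × 5.5040% = 7.2908%.

7.29%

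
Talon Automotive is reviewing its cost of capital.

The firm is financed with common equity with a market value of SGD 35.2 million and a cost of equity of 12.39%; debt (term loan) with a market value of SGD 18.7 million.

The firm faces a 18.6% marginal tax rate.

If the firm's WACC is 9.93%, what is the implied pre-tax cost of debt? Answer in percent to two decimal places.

6.51%

Total capital V = 35.2 + 18.7 = 53.9.
Equity weight = 35.2/53.9 = 0.6531.
Term loan weight = 18.7/53.9 = 0.3469.
Equity contribution = 0.6531 × 12.39% = 8.0914%.
Remaining for debt = 9.93% − 8.0914% = 1.8386%.
Rd × (1 − 18.6%) × 0.3469 = 1.8386%  ⇒  Rd = 6.5103%.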